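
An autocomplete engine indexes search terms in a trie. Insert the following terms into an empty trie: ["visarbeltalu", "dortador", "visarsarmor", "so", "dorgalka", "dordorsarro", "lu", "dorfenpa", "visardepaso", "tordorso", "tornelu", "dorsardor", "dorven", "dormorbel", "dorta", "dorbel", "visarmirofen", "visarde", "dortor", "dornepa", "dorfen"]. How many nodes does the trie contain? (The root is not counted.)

97

Count nodes per top-level branch (shared prefixes stored once):
  'd'-branch (dorbel, dordorsarro, dorfen, dorfenpa, dorgalka, dormorbel, dornepa, dorsardor, dorta, dortador, dortor, dorven): 50 nodes
  'l'-branch (lu): 2 nodes
  's'-branch (so): 2 nodes
  't'-branch (tordorso, tornelu): 12 nodes
  'v'-branch (visarbeltalu, visarde, visardepaso, visarmirofen, visarsarmor): 31 nodes
Sum: 97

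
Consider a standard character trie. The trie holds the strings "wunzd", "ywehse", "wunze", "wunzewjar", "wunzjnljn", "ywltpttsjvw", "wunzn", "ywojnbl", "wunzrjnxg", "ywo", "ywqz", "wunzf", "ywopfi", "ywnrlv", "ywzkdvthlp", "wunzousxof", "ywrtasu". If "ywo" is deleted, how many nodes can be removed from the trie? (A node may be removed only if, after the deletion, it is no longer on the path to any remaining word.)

Walk "ywo" from the leaf back toward the root, removing each node that no remaining word uses.
Every node on "ywo" is still needed (e.g. by "ywojnbl"), so nothing is freed.
Nodes removed: 0

0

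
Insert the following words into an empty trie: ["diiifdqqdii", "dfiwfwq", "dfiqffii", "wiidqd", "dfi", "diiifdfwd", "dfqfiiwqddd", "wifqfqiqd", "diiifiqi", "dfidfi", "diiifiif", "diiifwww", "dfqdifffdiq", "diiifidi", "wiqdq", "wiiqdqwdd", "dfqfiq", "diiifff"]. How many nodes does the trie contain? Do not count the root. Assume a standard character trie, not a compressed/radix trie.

80

Trace insertions, counting only characters that open a new branch:
  "diiifdqqdii" → 11 new (d, i, i, i, f, d, q, q, d, i, i)
  "dfiwfwq" → prefix "d" already present; 6 new (f, i, w, f, w, q)
  "dfiqffii" → prefix "dfi" already present; 5 new (q, f, f, i, i)
  "wiidqd" → 6 new (w, i, i, d, q, d)
  "dfi" → prefix "dfi" already present; 0 new (none)
  "diiifdfwd" → prefix "diiifd" already present; 3 new (f, w, d)
  "dfqfiiwqddd" → prefix "df" already present; 9 new (q, f, i, i, w, q, d, d, d)
  "wifqfqiqd" → prefix "wi" already present; 7 new (f, q, f, q, i, q, d)
  "diiifiqi" → prefix "diiif" already present; 3 new (i, q, i)
  "dfidfi" → prefix "dfi" already present; 3 new (d, f, i)
  "diiifiif" → prefix "diiifi" already present; 2 new (i, f)
  "diiifwww" → prefix "diiif" already present; 3 new (w, w, w)
  "dfqdifffdiq" → prefix "dfq" already present; 8 new (d, i, f, f, f, d, i, q)
  "diiifidi" → prefix "diiifi" already present; 2 new (d, i)
  "wiqdq" → prefix "wi" already present; 3 new (q, d, q)
  "wiiqdqwdd" → prefix "wii" already present; 6 new (q, d, q, w, d, d)
  "dfqfiq" → prefix "dfqfi" already present; 1 new (q)
  "diiifff" → prefix "diiif" already present; 2 new (f, f)
Total nodes = 11 + 6 + 5 + 6 + 0 + 3 + 9 + 7 + 3 + 3 + 2 + 3 + 8 + 2 + 3 + 6 + 1 + 2 = 80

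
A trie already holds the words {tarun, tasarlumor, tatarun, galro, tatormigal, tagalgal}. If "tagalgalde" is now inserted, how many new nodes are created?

2

The longest prefix of "tagalgalde" already in the trie is "tagalgal" (length 8).
Each of the 2 remaining characters creates one node.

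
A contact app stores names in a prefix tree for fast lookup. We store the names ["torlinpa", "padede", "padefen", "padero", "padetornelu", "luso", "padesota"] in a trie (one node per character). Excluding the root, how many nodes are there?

Trie structure (* marks end of a word):
(root)
├─ l
│  └─ u
│     └─ s
│        └─ o *
├─ p
│  └─ a
│     └─ d
│        └─ e
│           ├─ d
│           │  └─ e *
│           ├─ f
│           │  └─ e
│           │     └─ n *
│           ├─ r
│           │  └─ o *
│           ├─ s
│           │  └─ o
│           │     └─ t
│           │        └─ a *
│           └─ t
│              └─ o
│                 └─ r
│                    └─ n
│                       └─ e
│                          └─ l
│                             └─ u *
└─ t
   └─ o
      └─ r
         └─ l
            └─ i
               └─ n
                  └─ p
                     └─ a *
Counting every labelled node above: 34.

34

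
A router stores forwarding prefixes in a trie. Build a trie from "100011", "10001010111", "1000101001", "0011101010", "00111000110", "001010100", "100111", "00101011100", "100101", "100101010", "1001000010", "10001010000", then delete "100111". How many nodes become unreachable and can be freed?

A node on "100111"'s path can go only if nothing else ends at it or branches off below it.
The suffix "11" (2 nodes) is used only by "100111"; the node for "1001" still has the child "0", so pruning stops there.
Nodes removed: 2

2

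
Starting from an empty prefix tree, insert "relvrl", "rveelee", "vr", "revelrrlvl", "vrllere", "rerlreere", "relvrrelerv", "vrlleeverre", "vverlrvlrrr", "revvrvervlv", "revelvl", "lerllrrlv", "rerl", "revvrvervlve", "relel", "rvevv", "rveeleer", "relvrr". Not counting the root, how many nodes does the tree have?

81

Count nodes per top-level branch (shared prefixes stored once):
  'l'-branch (lerllrrlv): 9 nodes
  'r'-branch (relel, relvrl, relvrr, relvrrelerv, rerl, rerlreere, revelrrlvl, revelvl, revvrvervlv, revvrvervlve, rveelee, rveeleer, rvevv): 49 nodes
  'v'-branch (vr, vrlleeverre, vrllere, vverlrvlrrr): 23 nodes
Sum: 81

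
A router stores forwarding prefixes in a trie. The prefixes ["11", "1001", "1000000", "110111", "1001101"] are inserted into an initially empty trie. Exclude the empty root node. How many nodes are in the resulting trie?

16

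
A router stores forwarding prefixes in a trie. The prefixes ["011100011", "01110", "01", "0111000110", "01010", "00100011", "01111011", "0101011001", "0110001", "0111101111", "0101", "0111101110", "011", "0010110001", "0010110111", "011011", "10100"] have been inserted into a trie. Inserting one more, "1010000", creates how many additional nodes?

Walking "1010000" from the root, the first 5 characters ("10100") follow existing edges; "0" is the first miss.
Each of the 2 remaining characters creates one node.

2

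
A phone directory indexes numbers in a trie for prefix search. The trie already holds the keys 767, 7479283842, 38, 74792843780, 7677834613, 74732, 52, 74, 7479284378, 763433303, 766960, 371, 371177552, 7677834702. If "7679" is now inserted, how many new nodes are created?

Walking "7679" from the root, the first 3 characters ("767") follow existing edges; "9" is the first miss.
New nodes needed: |"7679"| − 3 = 4 − 3 = 1.

1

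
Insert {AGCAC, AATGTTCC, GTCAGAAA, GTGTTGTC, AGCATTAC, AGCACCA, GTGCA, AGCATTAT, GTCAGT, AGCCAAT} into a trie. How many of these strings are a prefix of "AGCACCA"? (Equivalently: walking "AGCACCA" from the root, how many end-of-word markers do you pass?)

2

Check each prefix of "AGCACCA" against the stored set — each match is an end-marker on the path.
Prefixes of the query that are stored words: "AGCAC", "AGCACCA"
Count: 2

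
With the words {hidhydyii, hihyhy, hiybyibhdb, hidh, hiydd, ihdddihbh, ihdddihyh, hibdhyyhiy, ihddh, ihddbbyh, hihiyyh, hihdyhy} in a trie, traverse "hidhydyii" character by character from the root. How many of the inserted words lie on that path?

Traverse "hidhydyii" character by character; count nodes along the way that are marked as word ends.
Prefixes of the query that are stored words: "hidh", "hidhydyii"
Count: 2

2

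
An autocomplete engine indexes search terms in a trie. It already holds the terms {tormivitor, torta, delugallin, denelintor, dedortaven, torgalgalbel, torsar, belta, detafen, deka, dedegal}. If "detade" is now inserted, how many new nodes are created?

The longest prefix of "detade" already in the trie is "deta" (length 4).
So 6 − 4 = 2 new nodes.

2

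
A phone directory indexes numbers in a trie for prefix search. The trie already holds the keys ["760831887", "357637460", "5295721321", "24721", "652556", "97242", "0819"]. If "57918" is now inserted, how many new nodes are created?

The longest prefix of "57918" already in the trie is "5" (length 1).
So 5 − 1 = 4 new nodes.

4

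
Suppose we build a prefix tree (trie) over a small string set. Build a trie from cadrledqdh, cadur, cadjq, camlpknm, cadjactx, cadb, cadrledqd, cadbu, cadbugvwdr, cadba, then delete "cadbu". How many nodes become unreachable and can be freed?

After clearing the end-marker at "cadbu", prune upward until reaching a node still needed by another word.
Every node on "cadbu" is still needed (e.g. by "cadbugvwdr"), so nothing is freed.
Nodes removed: 0

0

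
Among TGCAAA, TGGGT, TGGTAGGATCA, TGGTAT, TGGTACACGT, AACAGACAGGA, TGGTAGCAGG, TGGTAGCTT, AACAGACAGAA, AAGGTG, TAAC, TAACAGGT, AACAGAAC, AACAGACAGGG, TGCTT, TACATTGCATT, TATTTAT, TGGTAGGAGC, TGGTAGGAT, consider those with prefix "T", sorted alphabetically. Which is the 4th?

Filter for "T…" and sort: "TAAC", "TAACAGGT", "TACATTGCATT", "TATTTAT", "TGCAAA", "TGCTT", "TGGGT", "TGGTACACGT", "TGGTAGCAGG", "TGGTAGCTT", "TGGTAGGAGC", "TGGTAGGAT", "TGGTAGGATCA", "TGGTAT"
The 4th is TATTTAT.

TATTTAT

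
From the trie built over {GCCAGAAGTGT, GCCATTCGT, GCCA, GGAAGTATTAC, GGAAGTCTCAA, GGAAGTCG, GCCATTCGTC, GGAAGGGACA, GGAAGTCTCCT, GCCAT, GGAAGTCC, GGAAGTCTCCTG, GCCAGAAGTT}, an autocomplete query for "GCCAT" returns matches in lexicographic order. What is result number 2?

DFS of the "GCCAT" subtree visits, in order: "GCCAT", "GCCATTCGT", "GCCATTCGTC"
The 2nd is GCCATTCGT.

GCCATTCGT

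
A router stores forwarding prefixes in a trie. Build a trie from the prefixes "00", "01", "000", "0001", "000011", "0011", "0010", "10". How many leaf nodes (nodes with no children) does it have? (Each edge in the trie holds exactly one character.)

Leaves are exactly the stored words that no other stored word extends.
Those words: "000011", "0001", "0010", "0011", "01", "10"
Leaf count: 6

6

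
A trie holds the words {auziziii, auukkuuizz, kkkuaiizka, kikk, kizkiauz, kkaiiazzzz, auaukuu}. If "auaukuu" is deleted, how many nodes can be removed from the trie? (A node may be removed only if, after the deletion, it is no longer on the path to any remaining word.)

5

After clearing the end-marker at "auaukuu", prune upward until reaching a node still needed by another word.
The suffix "aukuu" (5 nodes) is used only by "auaukuu"; the node for "au" still has the child "z", so pruning stops there.
Nodes removed: 5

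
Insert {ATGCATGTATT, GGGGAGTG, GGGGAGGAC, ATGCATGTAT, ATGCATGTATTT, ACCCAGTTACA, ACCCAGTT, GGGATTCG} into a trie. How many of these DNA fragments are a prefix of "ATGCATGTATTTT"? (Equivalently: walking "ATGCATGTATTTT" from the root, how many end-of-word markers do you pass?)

Walk "ATGCATGTATTTT" from the root; an end-of-word marker is hit whenever a stored word is a prefix of "ATGCATGTATTTT".
Prefixes of the query that are stored words: "ATGCATGTAT", "ATGCATGTATT", "ATGCATGTATTT"
Count: 3

3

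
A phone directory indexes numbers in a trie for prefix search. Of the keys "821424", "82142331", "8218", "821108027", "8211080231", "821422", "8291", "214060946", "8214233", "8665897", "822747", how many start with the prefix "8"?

10

Traverse to the node for "8", then collect every word in that subtree.
Matches: "8211080231", "821108027", "821422", "8214233", "82142331", "821424", "8218", "822747", "8291", "8665897"
Count: 10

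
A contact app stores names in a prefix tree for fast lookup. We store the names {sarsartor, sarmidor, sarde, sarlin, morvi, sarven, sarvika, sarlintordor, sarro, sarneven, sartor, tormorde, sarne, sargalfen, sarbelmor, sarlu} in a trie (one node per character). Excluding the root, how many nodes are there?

67

Insert word by word; a character creates a node only if that edge doesn't already exist:
  "sarsartor" → 9 new (s, a, r, s, a, r, t, o, r)
  "sarmidor" → prefix "sar" already present; 5 new (m, i, d, o, r)
  "sarde" → prefix "sar" already present; 2 new (d, e)
  "sarlin" → prefix "sar" already present; 3 new (l, i, n)
  "morvi" → 5 new (m, o, r, v, i)
  "sarven" → prefix "sar" already present; 3 new (v, e, n)
  "sarvika" → prefix "sarv" already present; 3 new (i, k, a)
  "sarlintordor" → prefix "sarlin" already present; 6 new (t, o, r, d, o, r)
  "sarro" → prefix "sar" already present; 2 new (r, o)
  "sarneven" → prefix "sar" already present; 5 new (n, e, v, e, n)
  "sartor" → prefix "sar" already present; 3 new (t, o, r)
  "tormorde" → 8 new (t, o, r, m, o, r, d, e)
  "sarne" → prefix "sarne" already present; 0 new (none)
  "sargalfen" → prefix "sar" already present; 6 new (g, a, l, f, e, n)
  "sarbelmor" → prefix "sar" already present; 6 new (b, e, l, m, o, r)
  "sarlu" → prefix "sarl" already present; 1 new (u)
Total nodes = 9 + 5 + 2 + 3 + 5 + 3 + 3 + 6 + 2 + 5 + 3 + 8 + 0 + 6 + 6 + 1 = 67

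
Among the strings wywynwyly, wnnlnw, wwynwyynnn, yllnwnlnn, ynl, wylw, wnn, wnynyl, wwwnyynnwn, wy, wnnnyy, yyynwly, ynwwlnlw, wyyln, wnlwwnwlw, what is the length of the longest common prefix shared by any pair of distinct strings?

3

The deepest shared node is where two words last agree before diverging.
e.g. "wnn" and "wnnlnw" share the prefix "wnn" of length 3; no pair shares a longer one.
Longest shared-prefix length: 3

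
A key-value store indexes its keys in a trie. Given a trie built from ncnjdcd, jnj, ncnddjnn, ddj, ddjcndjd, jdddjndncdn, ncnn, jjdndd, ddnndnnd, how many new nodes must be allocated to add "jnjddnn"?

4

"jnj" is already a path in the trie; the remaining "ddnn" must be added.
Each of the 4 remaining characters creates one node.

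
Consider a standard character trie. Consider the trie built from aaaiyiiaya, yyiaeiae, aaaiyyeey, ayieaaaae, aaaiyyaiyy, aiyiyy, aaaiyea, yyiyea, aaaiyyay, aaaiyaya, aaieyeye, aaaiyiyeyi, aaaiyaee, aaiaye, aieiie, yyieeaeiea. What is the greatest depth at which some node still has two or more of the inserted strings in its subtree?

Look for the deepest trie node that still has at least two words in its subtree.
"aaaiyyaiyy" and "aaaiyyay" agree on "aaaiyya" (7 characters) before diverging; nothing deeper is shared.
Longest shared-prefix length: 7

7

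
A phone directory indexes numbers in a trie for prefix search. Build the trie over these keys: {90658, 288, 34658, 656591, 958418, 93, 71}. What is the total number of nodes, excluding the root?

Trace insertions, counting only characters that open a new branch:
  "90658" → 5 new (9, 0, 6, 5, 8)
  "288" → 3 new (2, 8, 8)
  "34658" → 5 new (3, 4, 6, 5, 8)
  "656591" → 6 new (6, 5, 6, 5, 9, 1)
  "958418" → prefix "9" already present; 5 new (5, 8, 4, 1, 8)
  "93" → prefix "9" already present; 1 new (3)
  "71" → 2 new (7, 1)
Total nodes = 5 + 3 + 5 + 6 + 5 + 1 + 2 = 27

27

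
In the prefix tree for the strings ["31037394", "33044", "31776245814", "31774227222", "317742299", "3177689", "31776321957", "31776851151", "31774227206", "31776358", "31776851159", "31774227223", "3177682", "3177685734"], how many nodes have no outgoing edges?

Leaves are exactly the stored words that no other stored word extends.
Those words: "31037394", "31774227206", "31774227222", "31774227223", "317742299", "31776245814", "31776321957", "31776358", "3177682", "31776851151", "31776851159", "3177685734", "3177689", "33044"
Leaf count: 14

14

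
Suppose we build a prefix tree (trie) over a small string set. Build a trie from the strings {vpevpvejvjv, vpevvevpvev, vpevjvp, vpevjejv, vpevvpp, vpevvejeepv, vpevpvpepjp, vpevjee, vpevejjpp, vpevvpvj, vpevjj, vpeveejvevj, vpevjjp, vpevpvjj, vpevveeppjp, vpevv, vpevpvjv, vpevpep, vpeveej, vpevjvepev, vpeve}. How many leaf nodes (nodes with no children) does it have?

17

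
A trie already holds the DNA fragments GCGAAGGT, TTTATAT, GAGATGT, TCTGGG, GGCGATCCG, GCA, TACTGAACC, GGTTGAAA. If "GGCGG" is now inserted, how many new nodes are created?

"GGCG" is already a path in the trie; the remaining "G" must be added.
Each of the 1 remaining characters creates one node.

1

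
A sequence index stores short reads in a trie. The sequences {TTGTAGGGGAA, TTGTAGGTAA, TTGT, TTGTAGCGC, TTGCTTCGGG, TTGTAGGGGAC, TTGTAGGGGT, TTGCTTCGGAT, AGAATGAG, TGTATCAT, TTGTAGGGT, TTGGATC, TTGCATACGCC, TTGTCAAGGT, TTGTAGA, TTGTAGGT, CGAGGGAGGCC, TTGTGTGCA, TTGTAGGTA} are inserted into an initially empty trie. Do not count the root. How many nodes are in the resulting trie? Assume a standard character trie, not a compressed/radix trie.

Insert word by word; a character creates a node only if that edge doesn't already exist:
  "TTGTAGGGGAA" → 11 new (T, T, G, T, A, G, G, G, G, A, A)
  "TTGTAGGTAA" → prefix "TTGTAGG" already present; 3 new (T, A, A)
  "TTGT" → prefix "TTGT" already present; 0 new (none)
  "TTGTAGCGC" → prefix "TTGTAG" already present; 3 new (C, G, C)
  "TTGCTTCGGG" → prefix "TTG" already present; 7 new (C, T, T, C, G, G, G)
  "TTGTAGGGGAC" → prefix "TTGTAGGGGA" already present; 1 new (C)
  "TTGTAGGGGT" → prefix "TTGTAGGGG" already present; 1 new (T)
  "TTGCTTCGGAT" → prefix "TTGCTTCGG" already present; 2 new (A, T)
  "AGAATGAG" → 8 new (A, G, A, A, T, G, A, G)
  "TGTATCAT" → prefix "T" already present; 7 new (G, T, A, T, C, A, T)
  "TTGTAGGGT" → prefix "TTGTAGGG" already present; 1 new (T)
  "TTGGATC" → prefix "TTG" already present; 4 new (G, A, T, C)
  "TTGCATACGCC" → prefix "TTGC" already present; 7 new (A, T, A, C, G, C, C)
  "TTGTCAAGGT" → prefix "TTGT" already present; 6 new (C, A, A, G, G, T)
  "TTGTAGA" → prefix "TTGTAG" already present; 1 new (A)
  "TTGTAGGT" → prefix "TTGTAGGT" already present; 0 new (none)
  "CGAGGGAGGCC" → 11 new (C, G, A, G, G, G, A, G, G, C, C)
  "TTGTGTGCA" → prefix "TTGT" already present; 5 new (G, T, G, C, A)
  "TTGTAGGTA" → prefix "TTGTAGGTA" already present; 0 new (none)
Total nodes = 11 + 3 + 0 + 3 + 7 + 1 + 1 + 2 + 8 + 7 + 1 + 4 + 7 + 6 + 1 + 0 + 11 + 5 + 0 = 78

78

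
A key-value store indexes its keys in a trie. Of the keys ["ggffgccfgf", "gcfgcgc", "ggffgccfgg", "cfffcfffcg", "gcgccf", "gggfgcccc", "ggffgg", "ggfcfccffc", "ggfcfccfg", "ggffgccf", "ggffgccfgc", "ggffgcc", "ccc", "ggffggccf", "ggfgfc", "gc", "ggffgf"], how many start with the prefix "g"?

15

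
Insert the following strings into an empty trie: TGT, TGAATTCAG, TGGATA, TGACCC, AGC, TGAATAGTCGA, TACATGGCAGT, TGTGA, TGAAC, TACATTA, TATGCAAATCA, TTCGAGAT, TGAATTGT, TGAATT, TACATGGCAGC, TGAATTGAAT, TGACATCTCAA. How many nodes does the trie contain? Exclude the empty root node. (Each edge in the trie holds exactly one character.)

70

For each word, the new-node count is its length minus the longest prefix already in the trie:
  "TGT" → 3 new (T, G, T)
  "TGAATTCAG" → prefix "TG" already present; 7 new (A, A, T, T, C, A, G)
  "TGGATA" → prefix "TG" already present; 4 new (G, A, T, A)
  "TGACCC" → prefix "TGA" already present; 3 new (C, C, C)
  "AGC" → 3 new (A, G, C)
  "TGAATAGTCGA" → prefix "TGAAT" already present; 6 new (A, G, T, C, G, A)
  "TACATGGCAGT" → prefix "T" already present; 10 new (A, C, A, T, G, G, C, A, G, T)
  "TGTGA" → prefix "TGT" already present; 2 new (G, A)
  "TGAAC" → prefix "TGAA" already present; 1 new (C)
  "TACATTA" → prefix "TACAT" already present; 2 new (T, A)
  "TATGCAAATCA" → prefix "TA" already present; 9 new (T, G, C, A, A, A, T, C, A)
  "TTCGAGAT" → prefix "T" already present; 7 new (T, C, G, A, G, A, T)
  "TGAATTGT" → prefix "TGAATT" already present; 2 new (G, T)
  "TGAATT" → prefix "TGAATT" already present; 0 new (none)
  "TACATGGCAGC" → prefix "TACATGGCAG" already present; 1 new (C)
  "TGAATTGAAT" → prefix "TGAATTG" already present; 3 new (A, A, T)
  "TGACATCTCAA" → prefix "TGAC" already present; 7 new (A, T, C, T, C, A, A)
Total nodes = 3 + 7 + 4 + 3 + 3 + 6 + 10 + 2 + 1 + 2 + 9 + 7 + 2 + 0 + 1 + 3 + 7 = 70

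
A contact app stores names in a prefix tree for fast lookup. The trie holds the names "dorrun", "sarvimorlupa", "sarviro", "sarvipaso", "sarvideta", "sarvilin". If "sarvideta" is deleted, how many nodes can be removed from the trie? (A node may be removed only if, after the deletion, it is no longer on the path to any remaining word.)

After clearing the end-marker at "sarvideta", prune upward until reaching a node still needed by another word.
The suffix "deta" (4 nodes) is used only by "sarvideta"; the node for "sarvi" still has the child "m", so pruning stops there.
Nodes removed: 4

4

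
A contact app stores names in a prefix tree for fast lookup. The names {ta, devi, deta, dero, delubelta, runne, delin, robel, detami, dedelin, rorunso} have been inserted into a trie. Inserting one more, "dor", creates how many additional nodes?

2

"d" is already a path in the trie; the remaining "or" must be added.
New nodes needed: |"dor"| − 1 = 3 − 1 = 2.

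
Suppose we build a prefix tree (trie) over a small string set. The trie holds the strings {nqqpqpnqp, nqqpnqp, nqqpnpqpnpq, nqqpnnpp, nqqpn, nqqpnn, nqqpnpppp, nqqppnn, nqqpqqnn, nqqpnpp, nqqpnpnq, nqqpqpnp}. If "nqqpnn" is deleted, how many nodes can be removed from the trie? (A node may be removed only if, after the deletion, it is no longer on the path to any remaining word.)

A node on "nqqpnn"'s path can go only if nothing else ends at it or branches off below it.
Every node on "nqqpnn" is still needed (e.g. by "nqqpnnpp"), so nothing is freed.
Nodes removed: 0

0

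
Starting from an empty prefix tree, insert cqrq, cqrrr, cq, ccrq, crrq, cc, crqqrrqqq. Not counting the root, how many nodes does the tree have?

Insert word by word; a character creates a node only if that edge doesn't already exist:
  "cqrq" → 4 new (c, q, r, q)
  "cqrrr" → prefix "cqr" already present; 2 new (r, r)
  "cq" → prefix "cq" already present; 0 new (none)
  "ccrq" → prefix "c" already present; 3 new (c, r, q)
  "crrq" → prefix "c" already present; 3 new (r, r, q)
  "cc" → prefix "cc" already present; 0 new (none)
  "crqqrrqqq" → prefix "cr" already present; 7 new (q, q, r, r, q, q, q)
Total nodes = 4 + 2 + 0 + 3 + 3 + 0 + 7 = 19

19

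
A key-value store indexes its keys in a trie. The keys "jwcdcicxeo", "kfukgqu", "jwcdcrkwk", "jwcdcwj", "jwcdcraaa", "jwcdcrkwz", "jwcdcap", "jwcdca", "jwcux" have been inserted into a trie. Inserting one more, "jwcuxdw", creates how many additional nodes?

2

The longest prefix of "jwcuxdw" already in the trie is "jwcux" (length 5).
So 7 − 5 = 2 new nodes.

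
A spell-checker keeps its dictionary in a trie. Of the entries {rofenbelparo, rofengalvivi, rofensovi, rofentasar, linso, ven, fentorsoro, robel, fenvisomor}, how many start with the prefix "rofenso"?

1

Walk to "rofenso"; the words in its subtree are exactly those with that prefix.
Matches: "rofensovi"
Count: 1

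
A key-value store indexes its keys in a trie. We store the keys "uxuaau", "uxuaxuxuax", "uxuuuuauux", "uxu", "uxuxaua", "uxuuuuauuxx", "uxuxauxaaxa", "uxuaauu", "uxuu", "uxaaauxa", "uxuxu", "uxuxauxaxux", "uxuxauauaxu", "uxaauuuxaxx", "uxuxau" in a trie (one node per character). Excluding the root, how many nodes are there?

Count nodes per top-level branch (shared prefixes stored once):
  'u'-branch (uxaaauxa, uxaauuuxaxx, uxu, uxuaau, uxuaauu, uxuaxuxuax, uxuu, uxuuuuauux, uxuuuuauuxx, uxuxau, uxuxaua, uxuxauauaxu, uxuxauxaaxa, uxuxauxaxux, uxuxu): 51 nodes
Sum: 51

51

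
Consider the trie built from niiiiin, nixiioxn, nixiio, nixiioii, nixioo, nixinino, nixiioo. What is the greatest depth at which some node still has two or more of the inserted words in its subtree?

Equivalently: take the maximum, over all pairs, of their longest common prefix length.
e.g. "nixiio" and "nixiioii" share the prefix "nixiio" of length 6; no pair shares a longer one.
Longest shared-prefix length: 6

6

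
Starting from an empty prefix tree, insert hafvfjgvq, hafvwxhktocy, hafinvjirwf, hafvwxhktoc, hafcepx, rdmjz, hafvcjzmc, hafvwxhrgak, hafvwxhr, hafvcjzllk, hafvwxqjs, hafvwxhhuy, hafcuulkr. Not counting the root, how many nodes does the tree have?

57

Count nodes per top-level branch (shared prefixes stored once):
  'h'-branch (hafcepx, hafcuulkr, hafinvjirwf, hafvcjzllk, hafvcjzmc, hafvfjgvq, hafvwxhhuy, hafvwxhktoc, hafvwxhktocy, hafvwxhr, hafvwxhrgak, hafvwxqjs): 52 nodes
  'r'-branch (rdmjz): 5 nodes
Sum: 57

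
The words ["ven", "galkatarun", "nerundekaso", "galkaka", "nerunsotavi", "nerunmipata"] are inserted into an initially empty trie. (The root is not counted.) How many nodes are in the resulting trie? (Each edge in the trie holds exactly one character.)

For each word, the new-node count is its length minus the longest prefix already in the trie:
  "ven" → 3 new (v, e, n)
  "galkatarun" → 10 new (g, a, l, k, a, t, a, r, u, n)
  "nerundekaso" → 11 new (n, e, r, u, n, d, e, k, a, s, o)
  "galkaka" → prefix "galka" already present; 2 new (k, a)
  "nerunsotavi" → prefix "nerun" already present; 6 new (s, o, t, a, v, i)
  "nerunmipata" → prefix "nerun" already present; 6 new (m, i, p, a, t, a)
Total nodes = 3 + 10 + 11 + 2 + 6 + 6 = 38

38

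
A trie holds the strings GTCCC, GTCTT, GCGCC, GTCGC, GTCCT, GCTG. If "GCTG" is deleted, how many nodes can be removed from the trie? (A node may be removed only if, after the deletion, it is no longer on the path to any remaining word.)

2

A node on "GCTG"'s path can go only if nothing else ends at it or branches off below it.
The suffix "TG" (2 nodes) is used only by "GCTG"; the node for "GC" still has the child "G", so pruning stops there.
Nodes removed: 2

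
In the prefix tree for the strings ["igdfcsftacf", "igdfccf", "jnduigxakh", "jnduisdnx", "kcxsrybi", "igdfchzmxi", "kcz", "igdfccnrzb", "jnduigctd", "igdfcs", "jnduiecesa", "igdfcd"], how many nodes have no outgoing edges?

11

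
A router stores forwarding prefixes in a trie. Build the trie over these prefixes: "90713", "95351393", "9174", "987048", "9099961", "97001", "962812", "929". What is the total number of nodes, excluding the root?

Trie structure (* marks end of a word):
(root)
└─ 9
   ├─ 0
   │  ├─ 7
   │  │  └─ 1
   │  │     └─ 3 *
   │  └─ 9
   │     └─ 9
   │        └─ 9
   │           └─ 6
   │              └─ 1 *
   ├─ 1
   │  └─ 7
   │     └─ 4 *
   ├─ 2
   │  └─ 9 *
   ├─ 5
   │  └─ 3
   │     └─ 5
   │        └─ 1
   │           └─ 3
   │              └─ 9
   │                 └─ 3 *
   ├─ 6
   │  └─ 2
   │     └─ 8
   │        └─ 1
   │           └─ 2 *
   ├─ 7
   │  └─ 0
   │     └─ 0
   │        └─ 1 *
   └─ 8
      └─ 7
         └─ 0
            └─ 4
               └─ 8 *
Counting every labelled node above: 36.

36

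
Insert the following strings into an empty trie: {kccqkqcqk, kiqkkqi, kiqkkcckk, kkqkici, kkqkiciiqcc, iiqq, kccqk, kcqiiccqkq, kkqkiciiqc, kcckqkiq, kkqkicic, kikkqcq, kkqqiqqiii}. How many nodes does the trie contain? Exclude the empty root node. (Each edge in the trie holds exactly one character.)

59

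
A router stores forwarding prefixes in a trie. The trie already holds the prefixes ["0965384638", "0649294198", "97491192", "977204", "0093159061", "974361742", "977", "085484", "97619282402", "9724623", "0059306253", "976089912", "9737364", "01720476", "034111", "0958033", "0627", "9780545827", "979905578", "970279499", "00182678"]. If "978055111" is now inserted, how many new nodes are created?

4

The longest prefix of "978055111" already in the trie is "97805" (length 5).
Each of the 4 remaining characters creates one node.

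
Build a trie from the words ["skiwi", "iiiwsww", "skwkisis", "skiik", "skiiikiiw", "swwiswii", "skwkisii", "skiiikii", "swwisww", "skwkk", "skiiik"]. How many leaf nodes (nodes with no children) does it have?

Leaves are exactly the stored words that no other stored word extends.
Those words: "iiiwsww", "skiiikiiw", "skiik", "skiwi", "skwkisii", "skwkisis", "skwkk", "swwiswii", "swwisww"
Leaf count: 9

9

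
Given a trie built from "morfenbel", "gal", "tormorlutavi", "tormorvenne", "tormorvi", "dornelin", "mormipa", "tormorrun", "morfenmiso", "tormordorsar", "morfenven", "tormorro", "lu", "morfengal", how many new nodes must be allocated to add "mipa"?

"m" is already a path in the trie; the remaining "ipa" must be added.
So 4 − 1 = 3 new nodes.

3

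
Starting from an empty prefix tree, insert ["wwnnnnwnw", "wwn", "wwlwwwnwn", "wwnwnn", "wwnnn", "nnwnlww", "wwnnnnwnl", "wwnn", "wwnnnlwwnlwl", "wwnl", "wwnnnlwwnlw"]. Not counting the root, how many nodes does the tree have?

35

For each word, the new-node count is its length minus the longest prefix already in the trie:
  "wwnnnnwnw" → 9 new (w, w, n, n, n, n, w, n, w)
  "wwn" → prefix "wwn" already present; 0 new (none)
  "wwlwwwnwn" → prefix "ww" already present; 7 new (l, w, w, w, n, w, n)
  "wwnwnn" → prefix "wwn" already present; 3 new (w, n, n)
  "wwnnn" → prefix "wwnnn" already present; 0 new (none)
  "nnwnlww" → 7 new (n, n, w, n, l, w, w)
  "wwnnnnwnl" → prefix "wwnnnnwn" already present; 1 new (l)
  "wwnn" → prefix "wwnn" already present; 0 new (none)
  "wwnnnlwwnlwl" → prefix "wwnnn" already present; 7 new (l, w, w, n, l, w, l)
  "wwnl" → prefix "wwn" already present; 1 new (l)
  "wwnnnlwwnlw" → prefix "wwnnnlwwnlw" already present; 0 new (none)
Total nodes = 9 + 0 + 7 + 3 + 0 + 7 + 1 + 0 + 7 + 1 + 0 = 35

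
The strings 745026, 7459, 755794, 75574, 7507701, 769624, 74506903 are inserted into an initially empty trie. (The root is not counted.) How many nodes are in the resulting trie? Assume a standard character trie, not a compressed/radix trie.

27

Trace insertions, counting only characters that open a new branch:
  "745026" → 6 new (7, 4, 5, 0, 2, 6)
  "7459" → prefix "745" already present; 1 new (9)
  "755794" → prefix "7" already present; 5 new (5, 5, 7, 9, 4)
  "75574" → prefix "7557" already present; 1 new (4)
  "7507701" → prefix "75" already present; 5 new (0, 7, 7, 0, 1)
  "769624" → prefix "7" already present; 5 new (6, 9, 6, 2, 4)
  "74506903" → prefix "7450" already present; 4 new (6, 9, 0, 3)
Total nodes = 6 + 1 + 5 + 1 + 5 + 5 + 4 = 27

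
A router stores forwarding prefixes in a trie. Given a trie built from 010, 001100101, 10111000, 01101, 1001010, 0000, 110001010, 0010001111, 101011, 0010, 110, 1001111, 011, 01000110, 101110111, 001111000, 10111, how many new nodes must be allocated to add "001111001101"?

"00111100" is already a path in the trie; the remaining "1101" must be added.
New nodes needed: |"001111001101"| − 8 = 12 − 8 = 4.

4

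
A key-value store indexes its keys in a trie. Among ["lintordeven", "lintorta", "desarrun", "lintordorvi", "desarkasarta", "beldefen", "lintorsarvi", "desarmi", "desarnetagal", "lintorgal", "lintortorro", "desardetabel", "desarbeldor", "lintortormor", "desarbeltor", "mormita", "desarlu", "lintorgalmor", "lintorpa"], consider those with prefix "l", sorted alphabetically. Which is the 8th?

DFS of the "l" subtree visits, in order: "lintordeven", "lintordorvi", "lintorgal", "lintorgalmor", "lintorpa", "lintorsarvi", "lintorta", "lintortormor", "lintortorro"
Position 8: lintortormor

lintortormor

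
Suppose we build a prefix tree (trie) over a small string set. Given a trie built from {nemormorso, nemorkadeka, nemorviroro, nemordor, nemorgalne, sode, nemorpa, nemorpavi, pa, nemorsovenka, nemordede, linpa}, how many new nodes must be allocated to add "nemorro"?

2

The longest prefix of "nemorro" already in the trie is "nemor" (length 5).
So 7 − 5 = 2 new nodes.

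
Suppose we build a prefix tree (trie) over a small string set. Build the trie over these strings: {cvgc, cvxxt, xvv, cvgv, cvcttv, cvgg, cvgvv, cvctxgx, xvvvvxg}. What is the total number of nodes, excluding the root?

24

Trace insertions, counting only characters that open a new branch:
  "cvgc" → 4 new (c, v, g, c)
  "cvxxt" → prefix "cv" already present; 3 new (x, x, t)
  "xvv" → 3 new (x, v, v)
  "cvgv" → prefix "cvg" already present; 1 new (v)
  "cvcttv" → prefix "cv" already present; 4 new (c, t, t, v)
  "cvgg" → prefix "cvg" already present; 1 new (g)
  "cvgvv" → prefix "cvgv" already present; 1 new (v)
  "cvctxgx" → prefix "cvct" already present; 3 new (x, g, x)
  "xvvvvxg" → prefix "xvv" already present; 4 new (v, v, x, g)
Total nodes = 4 + 3 + 3 + 1 + 4 + 1 + 1 + 3 + 4 = 24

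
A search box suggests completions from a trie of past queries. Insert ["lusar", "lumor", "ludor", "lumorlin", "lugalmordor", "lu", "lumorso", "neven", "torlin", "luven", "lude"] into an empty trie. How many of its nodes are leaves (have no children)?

9

A leaf is a node with no children — equivalently, the end of a word that is not a proper prefix of any other stored word.
Those words: "lude", "ludor", "lugalmordor", "lumorlin", "lumorso", "lusar", "luven", "neven", "torlin"
Leaf count: 9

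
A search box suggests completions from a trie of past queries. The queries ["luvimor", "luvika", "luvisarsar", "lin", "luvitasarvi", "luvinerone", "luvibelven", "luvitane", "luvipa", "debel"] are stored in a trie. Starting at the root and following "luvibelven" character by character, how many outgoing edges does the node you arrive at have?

0

The children of the "luvibelven" node are the distinct next characters among strings starting with "luvibelven".
No stored string extends past "luvibelven".
That node has 0 child edges.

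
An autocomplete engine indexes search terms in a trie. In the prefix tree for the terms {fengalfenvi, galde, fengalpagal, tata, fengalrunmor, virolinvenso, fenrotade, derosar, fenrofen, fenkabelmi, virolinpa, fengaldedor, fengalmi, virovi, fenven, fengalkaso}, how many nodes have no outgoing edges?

16

Leaves are exactly the stored words that no other stored word extends.
Those words: "derosar", "fengaldedor", "fengalfenvi", "fengalkaso", "fengalmi", "fengalpagal", "fengalrunmor", "fenkabelmi", "fenrofen", "fenrotade", "fenven", "galde", "tata", "virolinpa", "virolinvenso", "virovi"
Leaf count: 16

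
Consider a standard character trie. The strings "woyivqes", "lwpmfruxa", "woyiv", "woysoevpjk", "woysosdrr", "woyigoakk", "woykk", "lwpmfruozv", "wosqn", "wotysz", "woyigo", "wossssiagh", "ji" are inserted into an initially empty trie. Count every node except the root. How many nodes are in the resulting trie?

For each word, the new-node count is its length minus the longest prefix already in the trie:
  "woyivqes" → 8 new (w, o, y, i, v, q, e, s)
  "lwpmfruxa" → 9 new (l, w, p, m, f, r, u, x, a)
  "woyiv" → prefix "woyiv" already present; 0 new (none)
  "woysoevpjk" → prefix "woy" already present; 7 new (s, o, e, v, p, j, k)
  "woysosdrr" → prefix "woyso" already present; 4 new (s, d, r, r)
  "woyigoakk" → prefix "woyi" already present; 5 new (g, o, a, k, k)
  "woykk" → prefix "woy" already present; 2 new (k, k)
  "lwpmfruozv" → prefix "lwpmfru" already present; 3 new (o, z, v)
  "wosqn" → prefix "wo" already present; 3 new (s, q, n)
  "wotysz" → prefix "wo" already present; 4 new (t, y, s, z)
  "woyigo" → prefix "woyigo" already present; 0 new (none)
  "wossssiagh" → prefix "wos" already present; 7 new (s, s, s, i, a, g, h)
  "ji" → 2 new (j, i)
Total nodes = 8 + 9 + 0 + 7 + 4 + 5 + 2 + 3 + 3 + 4 + 0 + 7 + 2 = 54

54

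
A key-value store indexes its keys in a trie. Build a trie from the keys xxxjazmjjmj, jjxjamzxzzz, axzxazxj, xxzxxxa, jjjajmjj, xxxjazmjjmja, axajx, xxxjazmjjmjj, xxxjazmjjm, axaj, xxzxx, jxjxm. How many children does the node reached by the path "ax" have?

Follow the path "ax" to its node, then look at its outgoing edges.
Characters that immediately follow "ax" among the stored strings: {a, z}.
That node has 2 child edges.

2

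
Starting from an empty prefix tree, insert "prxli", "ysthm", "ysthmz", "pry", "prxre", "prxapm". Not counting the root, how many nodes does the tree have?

Trace insertions, counting only characters that open a new branch:
  "prxli" → 5 new (p, r, x, l, i)
  "ysthm" → 5 new (y, s, t, h, m)
  "ysthmz" → prefix "ysthm" already present; 1 new (z)
  "pry" → prefix "pr" already present; 1 new (y)
  "prxre" → prefix "prx" already present; 2 new (r, e)
  "prxapm" → prefix "prx" already present; 3 new (a, p, m)
Total nodes = 5 + 5 + 1 + 1 + 2 + 3 = 17

17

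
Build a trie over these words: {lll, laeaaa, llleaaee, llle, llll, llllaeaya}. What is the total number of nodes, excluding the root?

19

Trace insertions, counting only characters that open a new branch:
  "lll" → 3 new (l, l, l)
  "laeaaa" → prefix "l" already present; 5 new (a, e, a, a, a)
  "llleaaee" → prefix "lll" already present; 5 new (e, a, a, e, e)
  "llle" → prefix "llle" already present; 0 new (none)
  "llll" → prefix "lll" already present; 1 new (l)
  "llllaeaya" → prefix "llll" already present; 5 new (a, e, a, y, a)
Total nodes = 3 + 5 + 5 + 0 + 1 + 5 = 19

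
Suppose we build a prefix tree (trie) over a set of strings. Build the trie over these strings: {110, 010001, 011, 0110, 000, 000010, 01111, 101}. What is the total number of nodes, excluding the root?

Trie structure (* marks end of a word):
(root)
├─ 0
│  ├─ 0
│  │  └─ 0 *
│  │     └─ 0
│  │        └─ 1
│  │           └─ 0 *
│  └─ 1
│     ├─ 0
│     │  └─ 0
│     │     └─ 0
│     │        └─ 1 *
│     └─ 1 *
│        ├─ 0 *
│        └─ 1
│           └─ 1 *
└─ 1
   ├─ 0
   │  └─ 1 *
   └─ 1
      └─ 0 *
Counting every labelled node above: 20.

20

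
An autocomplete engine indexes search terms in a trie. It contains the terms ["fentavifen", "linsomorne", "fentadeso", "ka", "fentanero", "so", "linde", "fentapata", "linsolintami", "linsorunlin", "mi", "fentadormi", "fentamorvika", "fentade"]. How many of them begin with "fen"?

Walk to "fen"; the words in its subtree are exactly those with that prefix.
Matches: "fentade", "fentadeso", "fentadormi", "fentamorvika", "fentanero", "fentapata", "fentavifen"
Count: 7

7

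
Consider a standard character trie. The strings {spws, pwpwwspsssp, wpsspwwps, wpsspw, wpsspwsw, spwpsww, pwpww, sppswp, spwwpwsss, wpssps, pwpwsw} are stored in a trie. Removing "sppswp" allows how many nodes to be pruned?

4

Walk "sppswp" from the leaf back toward the root, removing each node that no remaining word uses.
The suffix "pswp" (4 nodes) is used only by "sppswp"; the node for "sp" still has the child "w", so pruning stops there.
Nodes removed: 4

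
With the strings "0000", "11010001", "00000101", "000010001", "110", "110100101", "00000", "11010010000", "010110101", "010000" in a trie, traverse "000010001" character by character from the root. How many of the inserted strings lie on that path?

2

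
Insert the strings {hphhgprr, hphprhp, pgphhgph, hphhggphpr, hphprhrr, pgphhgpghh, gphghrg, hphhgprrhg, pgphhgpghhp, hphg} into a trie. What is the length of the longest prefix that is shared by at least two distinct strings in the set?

10

Equivalently: take the maximum, over all pairs, of their longest common prefix length.
"pgphhgpghh" and "pgphhgpghhp" agree on "pgphhgpghh" (10 characters) before diverging; nothing deeper is shared.
Longest shared-prefix length: 10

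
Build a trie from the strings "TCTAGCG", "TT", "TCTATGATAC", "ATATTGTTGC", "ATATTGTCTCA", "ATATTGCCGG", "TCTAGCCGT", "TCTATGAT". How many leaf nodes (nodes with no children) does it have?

Leaves are exactly the stored words that no other stored word extends.
Those words: "ATATTGCCGG", "ATATTGTCTCA", "ATATTGTTGC", "TCTAGCCGT", "TCTAGCG", "TCTATGATAC", "TT"
Leaf count: 7

7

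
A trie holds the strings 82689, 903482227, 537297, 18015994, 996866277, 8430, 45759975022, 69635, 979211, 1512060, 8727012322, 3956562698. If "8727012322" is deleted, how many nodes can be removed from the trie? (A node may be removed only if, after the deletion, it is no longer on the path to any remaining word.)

9

Walk "8727012322" from the leaf back toward the root, removing each node that no remaining word uses.
The suffix "727012322" (9 nodes) is used only by "8727012322"; the node for "8" still has the child "2", so pruning stops there.
Nodes removed: 9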